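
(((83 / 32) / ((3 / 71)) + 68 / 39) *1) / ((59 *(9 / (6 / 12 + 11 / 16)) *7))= 213845 / 10603008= 0.02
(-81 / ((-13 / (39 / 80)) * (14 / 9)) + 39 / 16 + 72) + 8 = 94517 / 1120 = 84.39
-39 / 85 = -0.46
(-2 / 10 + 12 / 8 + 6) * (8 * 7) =2044 / 5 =408.80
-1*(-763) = 763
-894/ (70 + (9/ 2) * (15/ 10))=-3576/ 307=-11.65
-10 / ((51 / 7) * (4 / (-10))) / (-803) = -175 / 40953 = -0.00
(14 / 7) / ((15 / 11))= 1.47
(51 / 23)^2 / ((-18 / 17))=-4913 / 1058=-4.64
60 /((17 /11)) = 660 /17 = 38.82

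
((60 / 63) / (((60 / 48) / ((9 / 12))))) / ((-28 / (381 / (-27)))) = 127 / 441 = 0.29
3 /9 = 1 /3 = 0.33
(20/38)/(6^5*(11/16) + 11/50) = 500/5078909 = 0.00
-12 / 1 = -12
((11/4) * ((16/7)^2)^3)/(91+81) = 11534336/5058907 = 2.28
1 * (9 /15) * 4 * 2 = 24 /5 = 4.80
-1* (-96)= 96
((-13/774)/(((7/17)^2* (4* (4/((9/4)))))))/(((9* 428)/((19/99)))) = -71383/102848030208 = -0.00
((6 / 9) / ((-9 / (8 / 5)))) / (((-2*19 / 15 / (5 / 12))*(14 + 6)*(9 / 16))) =8 / 4617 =0.00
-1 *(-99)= 99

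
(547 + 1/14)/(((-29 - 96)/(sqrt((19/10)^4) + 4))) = -5828499/175000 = -33.31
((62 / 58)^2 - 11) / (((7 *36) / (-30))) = 20725 / 17661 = 1.17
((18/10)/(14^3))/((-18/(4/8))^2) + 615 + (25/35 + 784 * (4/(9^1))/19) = 23801048339/37537920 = 634.05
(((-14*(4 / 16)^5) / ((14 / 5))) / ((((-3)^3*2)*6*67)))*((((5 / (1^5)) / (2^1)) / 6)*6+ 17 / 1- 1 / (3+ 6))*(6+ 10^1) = 1745 / 25007616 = 0.00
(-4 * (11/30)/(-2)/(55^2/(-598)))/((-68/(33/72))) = 299/306000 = 0.00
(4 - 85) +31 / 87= -7016 / 87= -80.64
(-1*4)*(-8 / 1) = 32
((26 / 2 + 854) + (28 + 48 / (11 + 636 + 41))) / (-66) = -19244 / 1419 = -13.56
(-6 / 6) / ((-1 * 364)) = 1 / 364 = 0.00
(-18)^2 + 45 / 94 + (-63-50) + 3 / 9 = 211.81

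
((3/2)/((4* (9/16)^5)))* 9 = 59.93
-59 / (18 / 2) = -59 / 9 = -6.56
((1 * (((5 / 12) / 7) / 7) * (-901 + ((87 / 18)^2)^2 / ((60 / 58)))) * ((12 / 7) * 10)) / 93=-72598655 / 124023312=-0.59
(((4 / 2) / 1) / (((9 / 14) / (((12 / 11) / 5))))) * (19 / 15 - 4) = -4592 / 2475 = -1.86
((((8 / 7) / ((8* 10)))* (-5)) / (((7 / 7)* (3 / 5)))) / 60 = -1 / 504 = -0.00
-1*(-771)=771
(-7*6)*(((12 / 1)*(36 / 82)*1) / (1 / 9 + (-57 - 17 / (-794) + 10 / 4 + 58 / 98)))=794149272 / 193004999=4.11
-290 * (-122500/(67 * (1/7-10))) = -248675000/4623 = -53790.83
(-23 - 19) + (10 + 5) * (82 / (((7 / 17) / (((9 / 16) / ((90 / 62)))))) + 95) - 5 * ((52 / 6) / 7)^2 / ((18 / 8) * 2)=80612443 / 31752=2538.81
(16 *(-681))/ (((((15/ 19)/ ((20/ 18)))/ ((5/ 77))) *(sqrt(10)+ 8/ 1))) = -2760320/ 18711+ 345040 *sqrt(10)/ 18711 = -89.21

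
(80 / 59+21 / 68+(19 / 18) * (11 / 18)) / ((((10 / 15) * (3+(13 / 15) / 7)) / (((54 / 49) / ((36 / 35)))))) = 9382825 / 7895616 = 1.19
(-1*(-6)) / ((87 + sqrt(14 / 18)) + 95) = 1404 / 42587 - 18*sqrt(7) / 298109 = 0.03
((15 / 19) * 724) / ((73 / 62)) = 673320 / 1387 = 485.45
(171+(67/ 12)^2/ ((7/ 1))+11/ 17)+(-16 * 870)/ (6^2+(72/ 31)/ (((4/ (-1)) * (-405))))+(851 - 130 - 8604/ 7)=-309255402769/ 430302096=-718.69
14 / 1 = 14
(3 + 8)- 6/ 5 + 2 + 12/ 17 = 1063/ 85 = 12.51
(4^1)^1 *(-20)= -80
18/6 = 3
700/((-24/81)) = -4725/2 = -2362.50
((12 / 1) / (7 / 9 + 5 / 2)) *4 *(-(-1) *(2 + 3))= 4320 / 59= 73.22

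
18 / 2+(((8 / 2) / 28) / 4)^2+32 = 32145 / 784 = 41.00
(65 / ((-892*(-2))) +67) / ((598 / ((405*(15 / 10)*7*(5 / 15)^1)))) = 339046155 / 2133664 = 158.90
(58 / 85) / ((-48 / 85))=-29 / 24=-1.21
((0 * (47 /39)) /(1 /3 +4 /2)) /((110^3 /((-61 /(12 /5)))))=0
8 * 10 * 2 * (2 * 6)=1920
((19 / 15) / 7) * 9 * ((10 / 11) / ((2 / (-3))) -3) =-2736 / 385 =-7.11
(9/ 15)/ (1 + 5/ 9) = 27/ 70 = 0.39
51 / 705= 17 / 235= 0.07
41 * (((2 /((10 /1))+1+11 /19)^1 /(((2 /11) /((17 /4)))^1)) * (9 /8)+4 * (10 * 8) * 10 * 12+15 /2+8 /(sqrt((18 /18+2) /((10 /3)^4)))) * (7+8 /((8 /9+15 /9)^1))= 7642400 * sqrt(3) /621+2233510763931 /139840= 15993217.58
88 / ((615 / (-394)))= -34672 / 615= -56.38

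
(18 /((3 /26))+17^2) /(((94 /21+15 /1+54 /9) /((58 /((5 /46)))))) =4986492 /535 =9320.55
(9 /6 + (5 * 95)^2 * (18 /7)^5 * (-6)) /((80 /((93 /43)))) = -475788493790847 /115632160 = -4114672.72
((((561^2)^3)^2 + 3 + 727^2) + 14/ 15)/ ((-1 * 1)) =-14576242809809535159754358027292809/ 15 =-971749520653969010650290500000000.00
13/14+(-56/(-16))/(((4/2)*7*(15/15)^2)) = 33/28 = 1.18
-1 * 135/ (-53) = 135/ 53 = 2.55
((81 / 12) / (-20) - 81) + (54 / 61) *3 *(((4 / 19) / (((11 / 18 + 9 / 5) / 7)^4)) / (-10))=-7304960219373 / 85628867120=-85.31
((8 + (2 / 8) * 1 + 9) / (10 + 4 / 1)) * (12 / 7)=207 / 98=2.11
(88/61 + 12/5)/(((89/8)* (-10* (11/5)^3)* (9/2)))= -46880/65033991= -0.00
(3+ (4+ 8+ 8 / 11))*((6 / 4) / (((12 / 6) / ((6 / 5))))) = 1557 / 110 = 14.15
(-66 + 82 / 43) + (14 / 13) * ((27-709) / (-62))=-29206 / 559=-52.25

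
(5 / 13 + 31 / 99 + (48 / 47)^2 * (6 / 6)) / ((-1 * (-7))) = 706990 / 2842983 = 0.25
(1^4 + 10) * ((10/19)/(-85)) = -22/323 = -0.07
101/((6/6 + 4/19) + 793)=1919/15090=0.13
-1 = -1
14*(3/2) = 21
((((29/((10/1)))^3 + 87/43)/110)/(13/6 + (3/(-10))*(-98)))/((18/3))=0.00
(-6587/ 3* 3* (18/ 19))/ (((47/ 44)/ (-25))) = 130422600/ 893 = 146049.94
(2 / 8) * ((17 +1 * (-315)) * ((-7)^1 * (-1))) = -1043 / 2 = -521.50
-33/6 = -11/2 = -5.50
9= 9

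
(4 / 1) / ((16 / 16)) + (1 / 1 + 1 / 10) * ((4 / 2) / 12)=251 / 60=4.18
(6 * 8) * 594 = 28512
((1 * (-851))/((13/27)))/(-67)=22977/871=26.38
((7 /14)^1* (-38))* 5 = -95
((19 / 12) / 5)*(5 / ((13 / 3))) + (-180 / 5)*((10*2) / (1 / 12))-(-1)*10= -448741 / 52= -8629.63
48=48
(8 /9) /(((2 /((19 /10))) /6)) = 76 /15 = 5.07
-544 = -544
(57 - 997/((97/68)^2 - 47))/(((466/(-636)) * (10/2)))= -98769066/4570295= -21.61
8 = 8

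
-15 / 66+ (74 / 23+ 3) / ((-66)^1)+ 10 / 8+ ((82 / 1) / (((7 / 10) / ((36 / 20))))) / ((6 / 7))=749675 / 3036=246.93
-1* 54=-54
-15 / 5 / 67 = -3 / 67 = -0.04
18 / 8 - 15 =-51 / 4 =-12.75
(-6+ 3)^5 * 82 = -19926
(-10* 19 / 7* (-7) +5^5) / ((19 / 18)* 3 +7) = 19890 / 61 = 326.07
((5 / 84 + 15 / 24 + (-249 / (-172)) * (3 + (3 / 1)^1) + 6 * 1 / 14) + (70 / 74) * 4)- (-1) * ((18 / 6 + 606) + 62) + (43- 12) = 191266729 / 267288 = 715.58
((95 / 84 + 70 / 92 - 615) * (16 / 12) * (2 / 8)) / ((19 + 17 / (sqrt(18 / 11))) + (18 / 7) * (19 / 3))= -292577675 / 43349986 + 140958475 * sqrt(22) / 260099916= -4.21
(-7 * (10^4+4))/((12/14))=-245098/3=-81699.33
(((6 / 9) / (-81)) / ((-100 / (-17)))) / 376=-17 / 4568400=-0.00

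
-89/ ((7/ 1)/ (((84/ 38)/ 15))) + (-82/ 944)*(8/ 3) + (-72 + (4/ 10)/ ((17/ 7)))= -4227259/ 57171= -73.94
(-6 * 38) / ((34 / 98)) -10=-11342 / 17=-667.18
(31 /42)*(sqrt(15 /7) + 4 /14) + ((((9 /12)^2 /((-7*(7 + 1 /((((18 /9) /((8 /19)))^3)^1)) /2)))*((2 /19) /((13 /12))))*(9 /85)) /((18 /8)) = 1646058887 /7809387495 + 31*sqrt(105) /294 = 1.29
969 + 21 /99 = 31984 /33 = 969.21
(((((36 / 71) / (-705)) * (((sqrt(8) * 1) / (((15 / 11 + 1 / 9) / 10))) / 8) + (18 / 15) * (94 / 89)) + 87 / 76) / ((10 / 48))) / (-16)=-244737 / 338200 + 891 * sqrt(2) / 2436010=-0.72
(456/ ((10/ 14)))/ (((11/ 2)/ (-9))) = -57456/ 55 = -1044.65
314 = 314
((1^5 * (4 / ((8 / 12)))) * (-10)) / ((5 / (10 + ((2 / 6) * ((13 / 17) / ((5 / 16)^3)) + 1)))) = -493492 / 2125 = -232.23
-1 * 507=-507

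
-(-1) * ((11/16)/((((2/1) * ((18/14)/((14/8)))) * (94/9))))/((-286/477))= -23373/312832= -0.07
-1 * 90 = -90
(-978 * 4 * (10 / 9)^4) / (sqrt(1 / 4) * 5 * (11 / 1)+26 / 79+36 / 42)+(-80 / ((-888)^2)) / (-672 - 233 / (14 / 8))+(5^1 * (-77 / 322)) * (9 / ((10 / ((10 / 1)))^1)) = -10767539158198477735 / 49253835043146672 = -218.61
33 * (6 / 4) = 99 / 2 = 49.50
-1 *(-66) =66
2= 2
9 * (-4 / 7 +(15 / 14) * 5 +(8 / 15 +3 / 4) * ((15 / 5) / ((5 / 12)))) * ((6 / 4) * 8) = 265086 / 175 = 1514.78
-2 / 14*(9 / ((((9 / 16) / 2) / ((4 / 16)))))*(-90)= 720 / 7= 102.86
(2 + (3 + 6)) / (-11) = -1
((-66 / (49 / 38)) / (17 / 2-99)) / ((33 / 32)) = 4864 / 8869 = 0.55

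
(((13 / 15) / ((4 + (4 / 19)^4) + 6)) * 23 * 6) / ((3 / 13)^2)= 6585250451 / 29327985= 224.54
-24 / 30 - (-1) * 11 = 51 / 5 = 10.20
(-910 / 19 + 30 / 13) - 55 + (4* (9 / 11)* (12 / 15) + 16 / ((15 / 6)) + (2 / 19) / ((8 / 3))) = -4973707 / 54340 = -91.53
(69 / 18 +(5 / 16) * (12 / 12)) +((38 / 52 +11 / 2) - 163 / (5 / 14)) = -1391593 / 3120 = -446.02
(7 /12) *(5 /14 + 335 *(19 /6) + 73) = 11909 /18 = 661.61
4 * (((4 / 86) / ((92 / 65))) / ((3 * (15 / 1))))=26 / 8901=0.00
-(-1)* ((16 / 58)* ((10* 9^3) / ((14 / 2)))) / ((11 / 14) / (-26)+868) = 3032640 / 9162289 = 0.33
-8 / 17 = -0.47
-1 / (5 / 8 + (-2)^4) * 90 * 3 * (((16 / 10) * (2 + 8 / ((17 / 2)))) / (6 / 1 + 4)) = -17280 / 2261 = -7.64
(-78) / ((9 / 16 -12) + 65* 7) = -1248 / 7097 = -0.18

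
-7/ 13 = -0.54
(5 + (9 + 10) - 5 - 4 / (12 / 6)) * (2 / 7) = 34 / 7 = 4.86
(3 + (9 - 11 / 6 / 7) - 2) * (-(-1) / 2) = 409 / 84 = 4.87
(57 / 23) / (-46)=-57 / 1058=-0.05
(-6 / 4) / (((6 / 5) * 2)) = -5 / 8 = -0.62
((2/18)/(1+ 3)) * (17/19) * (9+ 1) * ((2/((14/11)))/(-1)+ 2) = 85/798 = 0.11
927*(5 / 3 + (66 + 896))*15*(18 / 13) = 241196130 / 13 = 18553548.46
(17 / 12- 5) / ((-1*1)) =43 / 12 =3.58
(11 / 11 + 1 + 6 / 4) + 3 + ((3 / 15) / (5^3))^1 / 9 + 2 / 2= 7.50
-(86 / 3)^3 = -636056 / 27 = -23557.63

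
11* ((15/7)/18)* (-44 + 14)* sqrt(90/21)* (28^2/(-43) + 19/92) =19610525* sqrt(210)/193844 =1466.04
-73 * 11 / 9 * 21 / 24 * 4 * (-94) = 264187 / 9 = 29354.11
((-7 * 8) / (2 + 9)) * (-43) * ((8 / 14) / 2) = 688 / 11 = 62.55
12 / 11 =1.09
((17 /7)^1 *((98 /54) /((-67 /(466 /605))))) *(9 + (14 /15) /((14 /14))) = -8262646 /16416675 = -0.50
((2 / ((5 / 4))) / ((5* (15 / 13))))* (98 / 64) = 637 / 1500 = 0.42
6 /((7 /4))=24 /7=3.43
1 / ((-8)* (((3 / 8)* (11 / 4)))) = -4 / 33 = -0.12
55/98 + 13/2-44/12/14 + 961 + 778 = 513265/294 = 1745.80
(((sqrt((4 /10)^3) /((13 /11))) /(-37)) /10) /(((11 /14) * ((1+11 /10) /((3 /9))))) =-4 * sqrt(10) /108225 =-0.00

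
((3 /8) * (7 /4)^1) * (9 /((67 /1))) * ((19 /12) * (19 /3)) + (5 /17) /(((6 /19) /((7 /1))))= 3238151 /437376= 7.40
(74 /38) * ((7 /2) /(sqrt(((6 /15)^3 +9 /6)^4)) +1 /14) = 2.93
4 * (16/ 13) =64/ 13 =4.92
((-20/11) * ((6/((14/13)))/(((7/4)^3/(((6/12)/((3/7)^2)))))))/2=-2.57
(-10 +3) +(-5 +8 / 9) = -11.11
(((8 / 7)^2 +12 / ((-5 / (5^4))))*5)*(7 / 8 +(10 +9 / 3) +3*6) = -23407725 / 98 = -238854.34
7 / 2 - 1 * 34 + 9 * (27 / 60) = -529 / 20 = -26.45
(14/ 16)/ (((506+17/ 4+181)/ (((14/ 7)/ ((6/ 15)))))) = 1/ 158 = 0.01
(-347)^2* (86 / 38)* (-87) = -450450069 / 19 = -23707898.37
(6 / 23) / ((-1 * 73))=-6 / 1679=-0.00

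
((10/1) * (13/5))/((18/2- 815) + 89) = -26/717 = -0.04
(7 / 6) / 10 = 7 / 60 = 0.12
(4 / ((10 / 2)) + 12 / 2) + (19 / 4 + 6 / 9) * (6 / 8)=869 / 80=10.86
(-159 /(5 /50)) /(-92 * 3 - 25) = 1590 /301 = 5.28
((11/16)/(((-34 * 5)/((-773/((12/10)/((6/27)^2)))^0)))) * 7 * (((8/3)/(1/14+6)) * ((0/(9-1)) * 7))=0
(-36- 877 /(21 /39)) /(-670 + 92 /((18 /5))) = 104877 /40600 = 2.58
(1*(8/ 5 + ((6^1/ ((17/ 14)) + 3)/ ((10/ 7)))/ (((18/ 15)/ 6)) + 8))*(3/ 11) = 19071/ 1870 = 10.20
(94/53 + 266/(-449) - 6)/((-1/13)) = 1490762/23797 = 62.64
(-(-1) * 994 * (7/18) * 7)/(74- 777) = -24353/6327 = -3.85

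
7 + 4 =11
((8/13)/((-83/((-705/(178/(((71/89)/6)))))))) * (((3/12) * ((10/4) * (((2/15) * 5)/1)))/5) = 16685/51280554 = 0.00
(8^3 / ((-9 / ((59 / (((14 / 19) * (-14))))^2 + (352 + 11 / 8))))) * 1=-158206880 / 7203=-21964.03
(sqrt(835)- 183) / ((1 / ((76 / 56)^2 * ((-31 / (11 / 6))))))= 6143859 / 1078- 33573 * sqrt(835) / 1078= 4799.37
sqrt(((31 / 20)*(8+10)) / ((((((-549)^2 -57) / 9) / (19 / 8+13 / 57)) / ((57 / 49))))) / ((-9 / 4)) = -sqrt(3465173490) / 2636760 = -0.02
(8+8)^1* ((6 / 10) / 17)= 0.56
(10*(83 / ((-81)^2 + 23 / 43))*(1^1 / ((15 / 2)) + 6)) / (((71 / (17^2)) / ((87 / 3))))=2751884588 / 30048549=91.58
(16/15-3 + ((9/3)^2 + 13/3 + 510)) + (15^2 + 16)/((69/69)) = 3812/5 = 762.40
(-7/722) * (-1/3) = 7/2166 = 0.00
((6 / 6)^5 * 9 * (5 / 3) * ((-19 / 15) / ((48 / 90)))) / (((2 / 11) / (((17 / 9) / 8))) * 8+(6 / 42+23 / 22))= -11305 / 2332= -4.85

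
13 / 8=1.62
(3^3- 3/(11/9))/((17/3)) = 810/187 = 4.33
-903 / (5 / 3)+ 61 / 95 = -10282 / 19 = -541.16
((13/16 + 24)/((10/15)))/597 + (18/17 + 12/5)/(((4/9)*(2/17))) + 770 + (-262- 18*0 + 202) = 24714601/31840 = 776.21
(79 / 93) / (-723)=-79 / 67239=-0.00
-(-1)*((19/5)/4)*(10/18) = 19/36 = 0.53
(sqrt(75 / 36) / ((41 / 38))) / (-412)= -95 * sqrt(3) / 50676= -0.00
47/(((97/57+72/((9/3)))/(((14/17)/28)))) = 0.05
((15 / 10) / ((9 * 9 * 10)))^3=0.00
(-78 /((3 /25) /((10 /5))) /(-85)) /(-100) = -13 /85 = -0.15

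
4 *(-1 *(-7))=28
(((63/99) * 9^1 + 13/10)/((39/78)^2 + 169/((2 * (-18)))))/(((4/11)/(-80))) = 6957/20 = 347.85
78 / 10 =39 / 5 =7.80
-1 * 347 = -347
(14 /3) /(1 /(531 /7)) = 354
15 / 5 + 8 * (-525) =-4197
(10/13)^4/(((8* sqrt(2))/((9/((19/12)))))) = 67500* sqrt(2)/542659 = 0.18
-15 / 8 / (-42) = 5 / 112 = 0.04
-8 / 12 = -2 / 3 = -0.67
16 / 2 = 8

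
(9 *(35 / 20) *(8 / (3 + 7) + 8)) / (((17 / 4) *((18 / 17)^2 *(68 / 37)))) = 2849 / 180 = 15.83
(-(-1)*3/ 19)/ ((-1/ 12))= -36/ 19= -1.89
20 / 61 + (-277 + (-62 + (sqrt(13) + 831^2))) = sqrt(13) + 42103562 / 61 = 690225.93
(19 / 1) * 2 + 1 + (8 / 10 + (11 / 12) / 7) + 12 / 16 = 8543 / 210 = 40.68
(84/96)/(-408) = -7/3264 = -0.00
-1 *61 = -61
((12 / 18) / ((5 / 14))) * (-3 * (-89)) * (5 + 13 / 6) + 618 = 62848 / 15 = 4189.87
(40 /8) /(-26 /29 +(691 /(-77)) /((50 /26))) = -279125 /310557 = -0.90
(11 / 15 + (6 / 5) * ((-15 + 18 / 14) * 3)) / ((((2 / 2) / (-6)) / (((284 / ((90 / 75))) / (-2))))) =-725194 / 21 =-34533.05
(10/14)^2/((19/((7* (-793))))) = -19825/133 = -149.06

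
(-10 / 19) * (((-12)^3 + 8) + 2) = 17180 / 19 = 904.21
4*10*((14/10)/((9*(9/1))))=0.69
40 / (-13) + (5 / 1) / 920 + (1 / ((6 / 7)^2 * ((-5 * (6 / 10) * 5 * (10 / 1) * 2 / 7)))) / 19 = -188553107 / 61354800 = -3.07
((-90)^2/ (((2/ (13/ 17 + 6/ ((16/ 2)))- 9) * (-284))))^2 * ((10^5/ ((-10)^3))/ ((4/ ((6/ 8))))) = -3262764796875/ 12616231684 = -258.62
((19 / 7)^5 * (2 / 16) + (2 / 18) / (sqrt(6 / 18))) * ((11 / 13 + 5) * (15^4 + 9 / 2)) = 427538 * sqrt(3) / 13 + 4763818864179 / 873964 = 5507781.07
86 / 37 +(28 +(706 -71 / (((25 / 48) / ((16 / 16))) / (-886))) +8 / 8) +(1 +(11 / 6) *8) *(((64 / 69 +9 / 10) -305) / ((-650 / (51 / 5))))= 10088740620107 / 82972500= 121591.38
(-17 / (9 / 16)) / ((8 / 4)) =-136 / 9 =-15.11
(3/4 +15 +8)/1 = 95/4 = 23.75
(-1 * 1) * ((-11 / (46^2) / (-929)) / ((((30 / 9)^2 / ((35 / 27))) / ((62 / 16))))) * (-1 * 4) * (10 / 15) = 2387 / 353837520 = 0.00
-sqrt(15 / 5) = -sqrt(3) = -1.73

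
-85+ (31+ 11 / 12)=-637 / 12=-53.08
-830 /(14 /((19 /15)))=-1577 /21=-75.10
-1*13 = -13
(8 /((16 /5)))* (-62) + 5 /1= -150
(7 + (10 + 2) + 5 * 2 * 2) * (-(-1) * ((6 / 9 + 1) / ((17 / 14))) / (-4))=-455 / 34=-13.38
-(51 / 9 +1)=-6.67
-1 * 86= -86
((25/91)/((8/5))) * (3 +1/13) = 625/1183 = 0.53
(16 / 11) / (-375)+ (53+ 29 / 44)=885311 / 16500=53.66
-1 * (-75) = 75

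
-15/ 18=-5/ 6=-0.83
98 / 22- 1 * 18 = -13.55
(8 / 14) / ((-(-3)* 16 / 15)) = 0.18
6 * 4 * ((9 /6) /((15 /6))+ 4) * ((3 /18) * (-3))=-276 /5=-55.20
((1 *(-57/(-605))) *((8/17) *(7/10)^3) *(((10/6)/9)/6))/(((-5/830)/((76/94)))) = -20554618/326291625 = -0.06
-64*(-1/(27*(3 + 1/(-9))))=32/39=0.82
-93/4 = -23.25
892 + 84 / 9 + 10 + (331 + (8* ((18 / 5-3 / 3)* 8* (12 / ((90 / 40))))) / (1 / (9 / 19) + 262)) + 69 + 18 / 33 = 1315.24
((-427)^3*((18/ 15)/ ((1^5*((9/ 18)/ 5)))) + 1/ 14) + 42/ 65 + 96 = -850170866347/ 910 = -934253699.28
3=3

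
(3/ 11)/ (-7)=-3/ 77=-0.04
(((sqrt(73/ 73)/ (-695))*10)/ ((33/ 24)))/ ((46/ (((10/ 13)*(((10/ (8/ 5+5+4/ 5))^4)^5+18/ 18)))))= -764789251818332892698134900302944080/ 10570928980371148596237881329965599971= -0.07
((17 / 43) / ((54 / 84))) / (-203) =-34 / 11223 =-0.00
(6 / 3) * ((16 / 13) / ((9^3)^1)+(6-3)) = 6.00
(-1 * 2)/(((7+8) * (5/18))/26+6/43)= -13416/2011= -6.67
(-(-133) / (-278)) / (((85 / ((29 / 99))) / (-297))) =0.49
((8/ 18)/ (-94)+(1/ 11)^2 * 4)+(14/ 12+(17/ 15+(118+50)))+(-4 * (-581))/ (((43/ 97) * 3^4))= 46558421023/ 198078210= 235.05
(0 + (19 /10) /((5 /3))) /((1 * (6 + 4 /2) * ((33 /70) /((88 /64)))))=133 /320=0.42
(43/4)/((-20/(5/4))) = -43/64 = -0.67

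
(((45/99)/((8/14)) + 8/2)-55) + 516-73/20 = 25418/55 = 462.15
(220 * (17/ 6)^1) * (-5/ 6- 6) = -38335/ 9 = -4259.44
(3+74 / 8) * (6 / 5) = 14.70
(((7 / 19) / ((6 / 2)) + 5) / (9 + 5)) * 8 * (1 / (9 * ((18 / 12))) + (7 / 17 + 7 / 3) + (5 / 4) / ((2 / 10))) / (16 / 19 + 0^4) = 1215523 / 38556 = 31.53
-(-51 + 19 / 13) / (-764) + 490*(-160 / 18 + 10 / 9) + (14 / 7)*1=-85123655 / 22347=-3809.18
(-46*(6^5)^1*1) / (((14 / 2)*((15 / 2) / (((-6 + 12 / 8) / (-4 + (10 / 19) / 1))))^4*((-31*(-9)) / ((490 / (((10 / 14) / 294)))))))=-9326944691568 / 283669375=-32879.63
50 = 50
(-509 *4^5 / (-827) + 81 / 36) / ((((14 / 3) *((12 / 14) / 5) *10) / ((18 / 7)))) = 2690109 / 13232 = 203.30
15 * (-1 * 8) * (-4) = 480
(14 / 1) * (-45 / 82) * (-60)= 18900 / 41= 460.98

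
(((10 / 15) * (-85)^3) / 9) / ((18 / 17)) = -10440125 / 243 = -42963.48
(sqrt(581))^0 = 1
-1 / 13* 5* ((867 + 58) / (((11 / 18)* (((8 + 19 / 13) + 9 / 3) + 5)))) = -33.34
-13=-13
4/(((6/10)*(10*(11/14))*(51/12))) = 112/561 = 0.20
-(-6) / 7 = 6 / 7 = 0.86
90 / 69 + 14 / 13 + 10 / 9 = 9398 / 2691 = 3.49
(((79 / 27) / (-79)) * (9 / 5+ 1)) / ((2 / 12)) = -28 / 45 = -0.62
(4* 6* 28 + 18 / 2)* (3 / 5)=2043 / 5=408.60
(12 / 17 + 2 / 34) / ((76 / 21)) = 273 / 1292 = 0.21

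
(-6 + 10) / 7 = 4 / 7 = 0.57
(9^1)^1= 9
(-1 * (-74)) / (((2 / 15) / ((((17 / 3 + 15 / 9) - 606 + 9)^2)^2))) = 1811686549639385 / 27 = 67099501838495.74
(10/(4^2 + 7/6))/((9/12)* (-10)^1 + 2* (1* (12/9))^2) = -1080/7313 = -0.15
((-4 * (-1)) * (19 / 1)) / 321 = 76 / 321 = 0.24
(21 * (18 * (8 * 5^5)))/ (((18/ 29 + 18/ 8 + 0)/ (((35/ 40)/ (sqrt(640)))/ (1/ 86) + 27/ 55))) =657720000/ 407 + 114568125 * sqrt(10)/ 37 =11407809.45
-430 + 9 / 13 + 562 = 1725 / 13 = 132.69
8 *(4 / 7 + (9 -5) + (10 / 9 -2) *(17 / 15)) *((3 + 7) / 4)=13472 / 189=71.28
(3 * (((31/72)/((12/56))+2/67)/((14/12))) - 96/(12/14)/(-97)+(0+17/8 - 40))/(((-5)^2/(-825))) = 378042775/363944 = 1038.74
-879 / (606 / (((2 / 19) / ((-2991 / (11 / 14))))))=3223 / 80356206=0.00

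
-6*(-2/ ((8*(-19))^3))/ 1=-0.00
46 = 46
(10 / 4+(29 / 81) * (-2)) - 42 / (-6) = 1423 / 162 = 8.78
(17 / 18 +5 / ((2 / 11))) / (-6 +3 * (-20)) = -128 / 297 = -0.43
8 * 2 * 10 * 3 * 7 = 3360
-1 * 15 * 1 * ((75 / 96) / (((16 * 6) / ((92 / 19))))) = -2875 / 4864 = -0.59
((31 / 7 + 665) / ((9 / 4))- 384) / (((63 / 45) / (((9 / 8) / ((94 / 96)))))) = -163440 / 2303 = -70.97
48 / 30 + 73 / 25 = 113 / 25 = 4.52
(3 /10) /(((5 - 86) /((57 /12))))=-19 /1080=-0.02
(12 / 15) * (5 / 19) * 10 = 40 / 19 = 2.11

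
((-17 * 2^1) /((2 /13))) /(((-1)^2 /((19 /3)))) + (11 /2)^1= -8365 /6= -1394.17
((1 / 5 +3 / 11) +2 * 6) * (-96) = -1197.38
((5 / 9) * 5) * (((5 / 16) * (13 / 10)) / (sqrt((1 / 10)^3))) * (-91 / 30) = -29575 * sqrt(10) / 864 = -108.25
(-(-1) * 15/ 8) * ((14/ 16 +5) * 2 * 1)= 705/ 32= 22.03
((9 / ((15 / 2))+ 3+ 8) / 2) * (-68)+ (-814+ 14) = -6074 / 5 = -1214.80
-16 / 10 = -8 / 5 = -1.60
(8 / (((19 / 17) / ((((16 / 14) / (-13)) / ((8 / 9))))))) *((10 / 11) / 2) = -6120 / 19019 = -0.32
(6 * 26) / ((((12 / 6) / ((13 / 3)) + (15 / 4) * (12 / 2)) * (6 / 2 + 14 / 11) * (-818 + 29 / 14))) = -208208 / 106839319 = -0.00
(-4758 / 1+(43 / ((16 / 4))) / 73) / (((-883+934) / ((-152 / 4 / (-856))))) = -26396567 / 6373776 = -4.14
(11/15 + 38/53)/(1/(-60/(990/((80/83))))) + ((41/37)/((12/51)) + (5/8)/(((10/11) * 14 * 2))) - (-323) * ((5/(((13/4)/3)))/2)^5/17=3345411337218811375/2680313885016768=1248.14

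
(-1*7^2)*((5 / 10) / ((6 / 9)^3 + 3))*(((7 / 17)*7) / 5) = -4.28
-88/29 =-3.03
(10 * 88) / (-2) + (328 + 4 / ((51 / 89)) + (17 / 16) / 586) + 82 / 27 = -438882757 / 4303584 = -101.98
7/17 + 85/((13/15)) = 21766/221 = 98.49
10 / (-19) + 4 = 66 / 19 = 3.47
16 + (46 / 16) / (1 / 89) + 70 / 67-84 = 101261 / 536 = 188.92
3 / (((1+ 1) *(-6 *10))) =-0.02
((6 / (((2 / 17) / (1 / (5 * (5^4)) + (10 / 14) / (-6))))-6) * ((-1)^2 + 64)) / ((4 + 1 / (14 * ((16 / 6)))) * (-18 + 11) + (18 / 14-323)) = 2.24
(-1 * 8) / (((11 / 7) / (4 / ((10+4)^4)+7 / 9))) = -134474 / 33957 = -3.96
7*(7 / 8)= 49 / 8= 6.12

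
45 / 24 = 15 / 8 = 1.88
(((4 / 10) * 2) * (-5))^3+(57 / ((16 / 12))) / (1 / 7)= 941 / 4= 235.25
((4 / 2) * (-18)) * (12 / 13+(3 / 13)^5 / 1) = -12347100 / 371293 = -33.25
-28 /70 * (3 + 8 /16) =-7 /5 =-1.40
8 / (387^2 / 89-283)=356 / 62291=0.01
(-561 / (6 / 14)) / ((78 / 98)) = -64141 / 39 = -1644.64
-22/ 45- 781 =-35167/ 45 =-781.49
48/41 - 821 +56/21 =-100511/123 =-817.16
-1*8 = -8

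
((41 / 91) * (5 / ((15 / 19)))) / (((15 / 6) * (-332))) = -779 / 226590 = -0.00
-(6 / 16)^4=-81 / 4096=-0.02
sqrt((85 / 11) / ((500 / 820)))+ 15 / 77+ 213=216.75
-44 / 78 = -22 / 39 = -0.56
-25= -25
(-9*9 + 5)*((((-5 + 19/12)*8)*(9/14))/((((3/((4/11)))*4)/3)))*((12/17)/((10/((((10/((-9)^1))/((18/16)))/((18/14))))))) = -99712/15147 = -6.58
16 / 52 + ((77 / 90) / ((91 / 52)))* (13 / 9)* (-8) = -28124 / 5265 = -5.34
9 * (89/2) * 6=2403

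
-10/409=-0.02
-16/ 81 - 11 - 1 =-988/ 81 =-12.20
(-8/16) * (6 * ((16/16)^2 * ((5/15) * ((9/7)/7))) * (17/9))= -17/49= -0.35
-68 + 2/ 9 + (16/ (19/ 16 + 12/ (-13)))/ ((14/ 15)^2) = 8170/ 4851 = 1.68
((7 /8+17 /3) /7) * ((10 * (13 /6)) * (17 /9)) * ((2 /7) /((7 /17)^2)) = 50137165 /777924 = 64.45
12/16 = 3/4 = 0.75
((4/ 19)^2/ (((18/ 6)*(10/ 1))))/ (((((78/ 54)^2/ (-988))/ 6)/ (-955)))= 990144/ 247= 4008.68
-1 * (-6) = 6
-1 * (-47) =47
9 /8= 1.12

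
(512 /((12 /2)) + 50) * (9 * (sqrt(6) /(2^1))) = 609 * sqrt(6) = 1491.74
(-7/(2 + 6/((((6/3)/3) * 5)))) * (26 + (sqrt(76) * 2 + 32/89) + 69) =-297045/1691 - 140 * sqrt(19)/19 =-207.78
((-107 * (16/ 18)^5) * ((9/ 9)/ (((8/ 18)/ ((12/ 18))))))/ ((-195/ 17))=29802496/ 3838185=7.76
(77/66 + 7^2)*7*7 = 14749/6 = 2458.17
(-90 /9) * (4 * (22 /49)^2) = -19360 /2401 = -8.06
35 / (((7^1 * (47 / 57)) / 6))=1710 / 47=36.38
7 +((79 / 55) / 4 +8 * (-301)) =-528141 / 220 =-2400.64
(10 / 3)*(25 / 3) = 250 / 9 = 27.78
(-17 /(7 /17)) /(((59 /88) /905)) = -55728.72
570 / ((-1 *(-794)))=285 / 397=0.72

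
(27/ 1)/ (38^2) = 27/ 1444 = 0.02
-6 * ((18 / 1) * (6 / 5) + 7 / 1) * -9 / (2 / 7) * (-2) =-54054 / 5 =-10810.80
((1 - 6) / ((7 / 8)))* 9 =-360 / 7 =-51.43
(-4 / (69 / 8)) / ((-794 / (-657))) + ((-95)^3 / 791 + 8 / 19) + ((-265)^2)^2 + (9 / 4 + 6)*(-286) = 1353510456986703223 / 274459598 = 4931547181.62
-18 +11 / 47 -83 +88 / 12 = -93.43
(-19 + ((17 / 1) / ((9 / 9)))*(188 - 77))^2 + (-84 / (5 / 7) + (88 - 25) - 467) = 17444512 / 5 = 3488902.40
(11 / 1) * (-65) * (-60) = 42900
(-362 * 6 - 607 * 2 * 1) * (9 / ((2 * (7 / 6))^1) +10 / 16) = -424943 / 28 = -15176.54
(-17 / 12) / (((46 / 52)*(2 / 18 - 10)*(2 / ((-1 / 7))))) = -0.01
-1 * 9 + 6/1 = -3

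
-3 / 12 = -1 / 4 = -0.25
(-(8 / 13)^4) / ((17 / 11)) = -45056 / 485537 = -0.09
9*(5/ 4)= 45/ 4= 11.25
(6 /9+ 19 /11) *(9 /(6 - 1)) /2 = 237 /110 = 2.15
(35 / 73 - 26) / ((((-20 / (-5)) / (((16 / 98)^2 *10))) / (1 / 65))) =-59616 / 2278549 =-0.03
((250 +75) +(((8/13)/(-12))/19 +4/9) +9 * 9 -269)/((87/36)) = 1222132/21489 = 56.87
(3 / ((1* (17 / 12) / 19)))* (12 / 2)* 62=254448 / 17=14967.53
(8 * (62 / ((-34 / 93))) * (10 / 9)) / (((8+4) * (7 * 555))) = -3844 / 118881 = -0.03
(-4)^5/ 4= -256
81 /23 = 3.52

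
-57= -57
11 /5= 2.20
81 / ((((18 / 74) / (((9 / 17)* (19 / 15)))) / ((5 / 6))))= 6327 / 34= 186.09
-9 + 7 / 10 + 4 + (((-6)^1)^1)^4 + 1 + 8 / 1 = 13007 / 10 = 1300.70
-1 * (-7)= 7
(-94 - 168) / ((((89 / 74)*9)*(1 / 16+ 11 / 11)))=-310208 / 13617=-22.78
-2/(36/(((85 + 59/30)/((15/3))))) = -2609/2700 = -0.97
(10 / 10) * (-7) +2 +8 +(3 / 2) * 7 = 27 / 2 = 13.50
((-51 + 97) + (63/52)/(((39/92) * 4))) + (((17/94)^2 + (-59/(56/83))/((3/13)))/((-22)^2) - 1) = 1363921433597/30355477152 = 44.93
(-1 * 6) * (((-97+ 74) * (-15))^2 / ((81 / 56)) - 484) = -1472488 / 3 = -490829.33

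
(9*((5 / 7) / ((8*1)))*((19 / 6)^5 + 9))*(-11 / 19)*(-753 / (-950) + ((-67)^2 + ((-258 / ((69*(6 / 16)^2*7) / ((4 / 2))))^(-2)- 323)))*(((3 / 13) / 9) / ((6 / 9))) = -6717062467058534784523 / 275149777199431680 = -24412.39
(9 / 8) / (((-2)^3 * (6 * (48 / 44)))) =-11 / 512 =-0.02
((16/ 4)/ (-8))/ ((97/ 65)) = -65/ 194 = -0.34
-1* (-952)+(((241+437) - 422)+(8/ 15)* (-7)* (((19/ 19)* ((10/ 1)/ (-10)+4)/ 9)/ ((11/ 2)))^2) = 19732456/ 16335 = 1207.99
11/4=2.75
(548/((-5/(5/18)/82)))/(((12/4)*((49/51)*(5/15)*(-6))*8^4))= 95489/903168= 0.11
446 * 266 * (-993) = -117805548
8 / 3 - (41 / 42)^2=3023 / 1764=1.71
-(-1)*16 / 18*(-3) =-8 / 3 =-2.67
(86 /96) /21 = 43 /1008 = 0.04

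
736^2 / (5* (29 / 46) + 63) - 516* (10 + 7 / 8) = 15684443 / 6086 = 2577.13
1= 1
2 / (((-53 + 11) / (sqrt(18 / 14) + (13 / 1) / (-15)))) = 13 / 315 - sqrt(7) / 49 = -0.01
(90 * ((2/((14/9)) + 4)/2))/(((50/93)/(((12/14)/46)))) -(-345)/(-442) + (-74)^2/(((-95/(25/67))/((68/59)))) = -1620556088498/93533375845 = -17.33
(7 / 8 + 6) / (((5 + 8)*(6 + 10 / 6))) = 165 / 2392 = 0.07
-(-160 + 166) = -6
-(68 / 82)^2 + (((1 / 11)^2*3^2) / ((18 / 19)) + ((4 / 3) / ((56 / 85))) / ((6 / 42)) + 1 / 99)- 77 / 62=1398934627 / 113497758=12.33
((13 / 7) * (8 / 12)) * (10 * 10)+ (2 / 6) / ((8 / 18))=10463 / 84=124.56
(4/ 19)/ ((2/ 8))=16/ 19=0.84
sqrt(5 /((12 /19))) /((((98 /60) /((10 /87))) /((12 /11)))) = 0.22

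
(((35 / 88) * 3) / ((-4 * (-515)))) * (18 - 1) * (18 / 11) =3213 / 199408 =0.02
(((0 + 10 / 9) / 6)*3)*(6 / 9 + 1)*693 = 1925 / 3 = 641.67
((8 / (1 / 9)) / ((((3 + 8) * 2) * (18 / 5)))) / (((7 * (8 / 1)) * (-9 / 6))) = -5 / 462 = -0.01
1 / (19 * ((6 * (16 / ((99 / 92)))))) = 33 / 55936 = 0.00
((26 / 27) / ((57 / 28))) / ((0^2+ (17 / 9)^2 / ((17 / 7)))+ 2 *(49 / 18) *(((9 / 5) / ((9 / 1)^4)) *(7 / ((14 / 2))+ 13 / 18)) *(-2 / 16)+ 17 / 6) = 42456960 / 386137019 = 0.11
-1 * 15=-15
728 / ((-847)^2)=104 / 102487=0.00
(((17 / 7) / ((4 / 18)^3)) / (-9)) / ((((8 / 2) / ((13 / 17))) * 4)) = -1053 / 896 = -1.18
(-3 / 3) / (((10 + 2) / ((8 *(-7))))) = 14 / 3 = 4.67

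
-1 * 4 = -4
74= 74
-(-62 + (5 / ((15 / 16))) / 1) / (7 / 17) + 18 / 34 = 49319 / 357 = 138.15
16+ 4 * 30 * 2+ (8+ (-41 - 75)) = 148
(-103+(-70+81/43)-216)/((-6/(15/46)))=41615/1978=21.04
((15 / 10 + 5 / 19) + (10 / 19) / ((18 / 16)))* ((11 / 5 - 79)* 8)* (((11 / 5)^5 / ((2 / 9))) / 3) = -31457769728 / 296875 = -105963.01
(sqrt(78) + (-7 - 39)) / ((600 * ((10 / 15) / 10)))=-23 / 20 + sqrt(78) / 40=-0.93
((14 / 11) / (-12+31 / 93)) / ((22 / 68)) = -0.34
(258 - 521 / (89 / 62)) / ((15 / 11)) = -20548 / 267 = -76.96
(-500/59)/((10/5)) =-250/59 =-4.24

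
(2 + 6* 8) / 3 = 50 / 3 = 16.67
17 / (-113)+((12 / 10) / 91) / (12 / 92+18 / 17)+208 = 1656509041 / 7969325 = 207.86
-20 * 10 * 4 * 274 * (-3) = 657600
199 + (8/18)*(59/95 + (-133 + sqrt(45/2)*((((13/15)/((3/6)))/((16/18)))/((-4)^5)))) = 39947/285 - 13*sqrt(10)/10240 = 140.16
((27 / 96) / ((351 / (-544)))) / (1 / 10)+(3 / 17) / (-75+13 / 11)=-2347967 / 538356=-4.36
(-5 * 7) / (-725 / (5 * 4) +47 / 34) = 2380 / 2371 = 1.00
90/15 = 6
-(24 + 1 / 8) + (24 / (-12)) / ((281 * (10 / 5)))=-54241 / 2248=-24.13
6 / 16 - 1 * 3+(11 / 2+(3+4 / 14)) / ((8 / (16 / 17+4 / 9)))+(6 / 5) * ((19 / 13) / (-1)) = -530399 / 185640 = -2.86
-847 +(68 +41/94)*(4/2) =-33376/47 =-710.13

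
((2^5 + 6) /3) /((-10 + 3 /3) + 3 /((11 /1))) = -209 /144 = -1.45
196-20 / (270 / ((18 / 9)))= 5288 / 27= 195.85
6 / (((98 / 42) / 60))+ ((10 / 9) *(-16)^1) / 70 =9704 / 63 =154.03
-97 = -97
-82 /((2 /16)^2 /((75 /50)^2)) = -11808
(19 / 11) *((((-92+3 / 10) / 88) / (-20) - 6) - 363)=-637.27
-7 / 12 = -0.58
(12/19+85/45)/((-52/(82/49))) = -17671/217854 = -0.08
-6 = -6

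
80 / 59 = 1.36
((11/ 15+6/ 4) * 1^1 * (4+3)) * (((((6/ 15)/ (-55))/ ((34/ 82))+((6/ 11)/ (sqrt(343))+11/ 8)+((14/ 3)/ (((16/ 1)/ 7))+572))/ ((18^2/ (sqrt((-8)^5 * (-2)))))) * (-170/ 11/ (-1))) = 145792 * sqrt(7)/ 68607+242228302064/ 2205225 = 109848.52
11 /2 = 5.50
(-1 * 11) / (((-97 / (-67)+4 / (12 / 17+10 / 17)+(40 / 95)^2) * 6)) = -2926627 / 7528278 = -0.39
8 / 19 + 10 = 198 / 19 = 10.42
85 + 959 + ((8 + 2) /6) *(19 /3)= 9491 /9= 1054.56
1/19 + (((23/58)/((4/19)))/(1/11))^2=439091555/1022656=429.36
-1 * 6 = -6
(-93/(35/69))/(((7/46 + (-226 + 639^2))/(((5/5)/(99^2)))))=-32798/715509149355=-0.00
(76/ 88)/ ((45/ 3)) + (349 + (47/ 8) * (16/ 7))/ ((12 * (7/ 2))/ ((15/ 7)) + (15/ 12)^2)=67201969/ 3910830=17.18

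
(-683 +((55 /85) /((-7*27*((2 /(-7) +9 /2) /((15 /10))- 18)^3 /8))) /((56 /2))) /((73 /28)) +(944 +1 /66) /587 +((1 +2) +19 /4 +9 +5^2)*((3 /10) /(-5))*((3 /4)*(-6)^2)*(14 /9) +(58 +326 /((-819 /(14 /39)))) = -301850300050309072679 /980933836752054900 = -307.72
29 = 29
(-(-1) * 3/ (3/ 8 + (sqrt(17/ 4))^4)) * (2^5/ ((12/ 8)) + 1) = 1072/ 295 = 3.63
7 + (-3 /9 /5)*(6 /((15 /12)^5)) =107327 /15625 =6.87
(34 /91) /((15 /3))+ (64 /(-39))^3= -9019898 /2076165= -4.34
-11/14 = -0.79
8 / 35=0.23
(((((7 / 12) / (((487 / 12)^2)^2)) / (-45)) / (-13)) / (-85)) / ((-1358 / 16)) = 1536 / 30145317439603925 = 0.00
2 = 2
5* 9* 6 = 270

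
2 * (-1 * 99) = -198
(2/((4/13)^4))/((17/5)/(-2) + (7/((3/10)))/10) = 428415/1216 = 352.31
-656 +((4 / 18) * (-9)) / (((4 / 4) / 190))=-1036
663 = 663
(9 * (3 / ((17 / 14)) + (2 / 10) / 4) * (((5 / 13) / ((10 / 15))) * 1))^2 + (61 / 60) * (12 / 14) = 18834803867 / 109403840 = 172.16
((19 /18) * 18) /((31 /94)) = 57.61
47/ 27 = 1.74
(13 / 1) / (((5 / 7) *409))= 91 / 2045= 0.04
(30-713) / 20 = -683 / 20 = -34.15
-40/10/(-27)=4/27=0.15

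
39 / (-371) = -39 / 371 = -0.11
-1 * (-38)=38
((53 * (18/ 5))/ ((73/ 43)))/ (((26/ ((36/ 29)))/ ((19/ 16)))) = 3507381/ 550420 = 6.37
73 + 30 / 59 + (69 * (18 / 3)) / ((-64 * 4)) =542923 / 7552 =71.89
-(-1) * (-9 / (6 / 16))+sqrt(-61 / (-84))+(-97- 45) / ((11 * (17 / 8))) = -5624 / 187+sqrt(1281) / 42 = -29.22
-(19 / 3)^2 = -361 / 9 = -40.11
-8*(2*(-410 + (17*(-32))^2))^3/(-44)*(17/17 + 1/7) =42904844390718464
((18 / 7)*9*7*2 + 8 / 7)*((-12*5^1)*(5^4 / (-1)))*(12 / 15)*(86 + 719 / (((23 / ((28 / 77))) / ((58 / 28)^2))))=114083657880000 / 86779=1314645915.26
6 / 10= 3 / 5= 0.60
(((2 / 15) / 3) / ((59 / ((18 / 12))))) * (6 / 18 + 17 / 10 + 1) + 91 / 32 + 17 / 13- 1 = 3.15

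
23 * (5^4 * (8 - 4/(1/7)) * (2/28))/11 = -143750/77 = -1866.88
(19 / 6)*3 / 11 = 19 / 22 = 0.86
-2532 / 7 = -361.71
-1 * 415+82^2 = 6309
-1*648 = -648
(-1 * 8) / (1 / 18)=-144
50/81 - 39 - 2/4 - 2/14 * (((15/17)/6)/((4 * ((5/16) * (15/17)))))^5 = -413371939/10631250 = -38.88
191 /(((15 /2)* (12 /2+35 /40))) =3056 /825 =3.70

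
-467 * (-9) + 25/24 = 100897/24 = 4204.04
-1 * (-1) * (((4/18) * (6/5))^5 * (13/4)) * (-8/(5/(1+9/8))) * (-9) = 56576/421875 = 0.13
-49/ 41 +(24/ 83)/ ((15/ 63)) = 329/ 17015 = 0.02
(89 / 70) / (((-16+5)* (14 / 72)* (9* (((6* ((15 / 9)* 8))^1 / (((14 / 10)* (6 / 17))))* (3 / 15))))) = -267 / 130900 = -0.00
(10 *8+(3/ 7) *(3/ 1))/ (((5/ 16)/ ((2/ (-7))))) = -18208/ 245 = -74.32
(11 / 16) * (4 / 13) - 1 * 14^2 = -10181 / 52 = -195.79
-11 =-11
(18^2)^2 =104976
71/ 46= 1.54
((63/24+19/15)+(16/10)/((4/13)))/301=1091/36120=0.03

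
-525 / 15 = -35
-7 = -7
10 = 10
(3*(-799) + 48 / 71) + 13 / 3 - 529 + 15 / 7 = -4352002 / 1491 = -2918.85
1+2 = 3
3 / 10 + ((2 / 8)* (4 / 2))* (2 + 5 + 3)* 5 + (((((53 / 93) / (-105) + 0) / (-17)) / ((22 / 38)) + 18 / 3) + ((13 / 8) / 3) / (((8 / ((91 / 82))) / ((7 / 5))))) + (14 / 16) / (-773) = 46527599402897 / 1481552924544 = 31.40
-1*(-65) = 65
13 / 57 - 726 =-41369 / 57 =-725.77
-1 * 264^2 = -69696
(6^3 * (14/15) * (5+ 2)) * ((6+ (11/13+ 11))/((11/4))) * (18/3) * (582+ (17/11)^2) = 2778080191488/86515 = 32110965.63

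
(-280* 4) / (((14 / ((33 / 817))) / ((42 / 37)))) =-3.67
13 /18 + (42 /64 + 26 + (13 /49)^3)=928295101 /33882912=27.40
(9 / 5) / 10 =9 / 50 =0.18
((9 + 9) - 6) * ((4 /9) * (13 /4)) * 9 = 156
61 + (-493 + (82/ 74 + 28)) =-14907/ 37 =-402.89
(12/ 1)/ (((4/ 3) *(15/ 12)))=7.20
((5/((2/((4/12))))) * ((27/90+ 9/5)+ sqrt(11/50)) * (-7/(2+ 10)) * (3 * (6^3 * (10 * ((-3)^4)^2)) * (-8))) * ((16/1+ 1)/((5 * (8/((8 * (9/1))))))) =505931832 * sqrt(22)+ 10624568472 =12997599110.21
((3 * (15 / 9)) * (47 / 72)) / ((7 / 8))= 235 / 63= 3.73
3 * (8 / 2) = 12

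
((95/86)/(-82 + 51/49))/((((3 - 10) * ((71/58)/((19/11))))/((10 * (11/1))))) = 3664150/12111251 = 0.30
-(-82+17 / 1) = 65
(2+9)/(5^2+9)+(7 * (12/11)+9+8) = 9335/374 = 24.96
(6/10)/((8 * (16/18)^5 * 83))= 177147/108789760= 0.00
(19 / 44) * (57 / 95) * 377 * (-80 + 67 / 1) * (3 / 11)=-838071 / 2420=-346.31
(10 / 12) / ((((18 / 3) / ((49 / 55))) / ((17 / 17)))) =49 / 396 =0.12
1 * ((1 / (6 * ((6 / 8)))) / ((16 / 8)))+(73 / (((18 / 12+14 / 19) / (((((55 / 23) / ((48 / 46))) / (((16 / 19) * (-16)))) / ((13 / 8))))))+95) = 91.70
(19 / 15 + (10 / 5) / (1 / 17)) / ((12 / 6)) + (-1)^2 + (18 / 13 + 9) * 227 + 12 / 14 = 6488659 / 2730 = 2376.80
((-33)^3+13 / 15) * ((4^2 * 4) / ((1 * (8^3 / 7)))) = -1886647 / 60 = -31444.12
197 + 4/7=1383/7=197.57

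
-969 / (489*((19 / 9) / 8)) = -1224 / 163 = -7.51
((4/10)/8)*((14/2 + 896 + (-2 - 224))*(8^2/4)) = 2708/5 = 541.60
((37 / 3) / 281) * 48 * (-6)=-12.64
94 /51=1.84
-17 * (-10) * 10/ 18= 850/ 9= 94.44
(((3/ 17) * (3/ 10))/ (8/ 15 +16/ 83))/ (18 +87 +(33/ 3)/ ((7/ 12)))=5229/ 8882704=0.00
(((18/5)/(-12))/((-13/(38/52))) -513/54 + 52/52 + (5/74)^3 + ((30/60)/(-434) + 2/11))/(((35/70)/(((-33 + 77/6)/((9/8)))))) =24880946404897/83591886105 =297.65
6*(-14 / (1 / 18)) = -1512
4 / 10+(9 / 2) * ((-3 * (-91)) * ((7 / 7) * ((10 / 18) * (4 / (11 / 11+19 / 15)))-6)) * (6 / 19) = -3144314 / 1615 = -1946.94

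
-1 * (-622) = 622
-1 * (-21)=21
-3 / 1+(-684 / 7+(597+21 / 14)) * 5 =35013 / 14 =2500.93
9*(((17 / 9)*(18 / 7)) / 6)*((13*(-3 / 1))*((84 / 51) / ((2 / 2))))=-468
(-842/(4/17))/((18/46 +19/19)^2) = -3786053/2048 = -1848.66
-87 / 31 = -2.81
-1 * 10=-10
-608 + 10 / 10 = -607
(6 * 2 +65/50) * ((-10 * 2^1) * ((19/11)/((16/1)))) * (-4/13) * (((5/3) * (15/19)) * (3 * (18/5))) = 17955/143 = 125.56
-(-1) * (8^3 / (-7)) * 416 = -212992 / 7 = -30427.43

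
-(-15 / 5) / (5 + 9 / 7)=21 / 44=0.48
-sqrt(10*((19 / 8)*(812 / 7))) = -sqrt(2755) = -52.49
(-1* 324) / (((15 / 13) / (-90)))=25272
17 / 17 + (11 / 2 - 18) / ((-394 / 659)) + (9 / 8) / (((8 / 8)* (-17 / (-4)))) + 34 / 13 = 24.79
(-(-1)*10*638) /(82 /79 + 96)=252010 /3833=65.75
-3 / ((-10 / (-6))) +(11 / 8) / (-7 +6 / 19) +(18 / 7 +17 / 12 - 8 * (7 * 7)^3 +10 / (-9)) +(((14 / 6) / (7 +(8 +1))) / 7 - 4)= -602440164659 / 640080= -941195.11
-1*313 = -313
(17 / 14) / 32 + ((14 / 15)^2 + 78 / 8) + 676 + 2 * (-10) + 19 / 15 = 67326913 / 100800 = 667.93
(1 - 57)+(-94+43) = -107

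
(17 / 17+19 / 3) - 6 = 4 / 3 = 1.33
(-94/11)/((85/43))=-4.32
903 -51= 852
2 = 2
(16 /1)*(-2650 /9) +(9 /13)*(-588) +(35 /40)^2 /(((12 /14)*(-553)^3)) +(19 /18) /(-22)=-138569881018607 /27073757568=-5118.24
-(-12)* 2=24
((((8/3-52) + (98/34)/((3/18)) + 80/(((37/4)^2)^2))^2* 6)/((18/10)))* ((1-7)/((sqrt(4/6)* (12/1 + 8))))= -4685884748210572418* sqrt(6)/9135959059648521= -1256.36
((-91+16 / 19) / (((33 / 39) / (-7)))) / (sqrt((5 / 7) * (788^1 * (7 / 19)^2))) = 22269 * sqrt(6895) / 21670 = 85.33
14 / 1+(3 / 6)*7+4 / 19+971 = 37571 / 38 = 988.71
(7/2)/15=7/30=0.23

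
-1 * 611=-611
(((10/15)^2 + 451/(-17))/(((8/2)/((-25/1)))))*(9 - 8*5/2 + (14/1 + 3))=99775/102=978.19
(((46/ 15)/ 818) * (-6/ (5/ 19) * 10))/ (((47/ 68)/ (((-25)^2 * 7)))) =-104006000/ 19223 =-5410.50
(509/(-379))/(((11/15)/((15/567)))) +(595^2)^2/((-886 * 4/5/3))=-493777807065913025/930820968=-530475595.24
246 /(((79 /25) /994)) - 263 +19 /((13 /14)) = 79221213 /1027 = 77138.47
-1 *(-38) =38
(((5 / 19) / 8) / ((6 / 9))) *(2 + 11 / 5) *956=15057 / 76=198.12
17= 17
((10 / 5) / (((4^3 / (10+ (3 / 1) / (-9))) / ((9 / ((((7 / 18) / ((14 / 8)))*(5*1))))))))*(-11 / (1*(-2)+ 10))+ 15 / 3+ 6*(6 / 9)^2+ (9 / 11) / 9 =371131 / 84480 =4.39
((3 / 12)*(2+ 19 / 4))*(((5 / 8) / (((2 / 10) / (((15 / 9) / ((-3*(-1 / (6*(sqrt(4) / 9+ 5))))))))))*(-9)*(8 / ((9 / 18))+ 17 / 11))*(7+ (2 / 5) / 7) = -504120825 / 4928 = -102297.25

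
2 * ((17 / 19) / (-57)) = -34 / 1083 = -0.03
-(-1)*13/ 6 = 13/ 6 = 2.17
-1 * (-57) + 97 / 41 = 2434 / 41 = 59.37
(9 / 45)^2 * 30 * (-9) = -54 / 5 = -10.80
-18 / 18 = -1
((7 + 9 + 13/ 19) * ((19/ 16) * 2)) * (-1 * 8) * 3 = -951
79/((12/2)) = 79/6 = 13.17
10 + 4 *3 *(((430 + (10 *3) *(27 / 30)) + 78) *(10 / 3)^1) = 21410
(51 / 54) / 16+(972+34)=289745 / 288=1006.06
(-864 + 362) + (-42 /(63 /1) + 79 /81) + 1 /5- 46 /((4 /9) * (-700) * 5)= -501.46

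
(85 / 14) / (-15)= -17 / 42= -0.40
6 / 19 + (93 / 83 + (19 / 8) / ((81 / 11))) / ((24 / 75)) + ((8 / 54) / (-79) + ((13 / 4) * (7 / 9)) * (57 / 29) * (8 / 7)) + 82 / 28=1760750485997 / 131105169216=13.43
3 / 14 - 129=-1803 / 14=-128.79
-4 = -4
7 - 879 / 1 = -872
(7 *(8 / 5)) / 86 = 28 / 215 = 0.13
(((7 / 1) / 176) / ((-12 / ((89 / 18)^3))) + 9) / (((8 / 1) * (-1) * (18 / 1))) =-105919873 / 1773674496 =-0.06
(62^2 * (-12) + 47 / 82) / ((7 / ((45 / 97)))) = -170210205 / 55678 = -3057.05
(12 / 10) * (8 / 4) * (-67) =-804 / 5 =-160.80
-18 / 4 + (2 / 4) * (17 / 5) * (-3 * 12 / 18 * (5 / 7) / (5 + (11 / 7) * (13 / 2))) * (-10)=-1237 / 426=-2.90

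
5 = 5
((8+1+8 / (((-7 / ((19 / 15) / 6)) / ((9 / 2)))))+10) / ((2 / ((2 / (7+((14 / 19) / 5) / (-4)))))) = 7942 / 3087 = 2.57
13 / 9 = 1.44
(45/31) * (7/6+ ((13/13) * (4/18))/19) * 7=455/38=11.97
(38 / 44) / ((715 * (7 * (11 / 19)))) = 361 / 1211210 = 0.00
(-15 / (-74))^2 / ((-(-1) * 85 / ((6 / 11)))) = 135 / 512006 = 0.00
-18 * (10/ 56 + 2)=-549/ 14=-39.21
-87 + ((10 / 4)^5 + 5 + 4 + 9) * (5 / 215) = -116011 / 1376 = -84.31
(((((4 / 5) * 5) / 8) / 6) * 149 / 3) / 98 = 149 / 3528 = 0.04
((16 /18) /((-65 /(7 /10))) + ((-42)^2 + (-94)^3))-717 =-2426395753 /2925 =-829537.01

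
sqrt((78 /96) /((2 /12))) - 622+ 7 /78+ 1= -48431 /78+ sqrt(78) /4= -618.70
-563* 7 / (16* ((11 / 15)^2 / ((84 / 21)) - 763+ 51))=886725 / 2562716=0.35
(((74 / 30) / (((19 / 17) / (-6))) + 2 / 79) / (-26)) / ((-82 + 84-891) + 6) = -49596 / 86149895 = -0.00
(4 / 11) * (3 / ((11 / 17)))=204 / 121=1.69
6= 6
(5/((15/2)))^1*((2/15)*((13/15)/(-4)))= -13/675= -0.02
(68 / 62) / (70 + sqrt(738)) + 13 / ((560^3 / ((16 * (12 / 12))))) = 13062278643 / 708072736000-51 * sqrt(82) / 64511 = 0.01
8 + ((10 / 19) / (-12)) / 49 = 44683 / 5586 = 8.00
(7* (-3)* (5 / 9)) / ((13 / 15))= -175 / 13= -13.46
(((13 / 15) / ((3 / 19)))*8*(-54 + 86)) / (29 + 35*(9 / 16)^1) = 53248 / 1845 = 28.86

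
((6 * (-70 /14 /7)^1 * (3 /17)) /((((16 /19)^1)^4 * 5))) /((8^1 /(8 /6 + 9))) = -12119853 /31195136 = -0.39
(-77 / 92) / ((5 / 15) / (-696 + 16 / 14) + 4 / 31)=-6.51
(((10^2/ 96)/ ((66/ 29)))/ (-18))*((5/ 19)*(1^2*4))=-3625/ 135432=-0.03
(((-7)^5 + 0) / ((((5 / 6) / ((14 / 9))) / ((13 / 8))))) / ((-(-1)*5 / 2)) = -1529437 / 75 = -20392.49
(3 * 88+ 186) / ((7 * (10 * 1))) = 45 / 7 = 6.43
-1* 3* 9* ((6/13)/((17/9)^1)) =-1458/221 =-6.60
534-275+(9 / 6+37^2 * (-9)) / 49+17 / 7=981 / 98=10.01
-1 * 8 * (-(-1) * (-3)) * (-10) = -240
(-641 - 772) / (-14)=1413 / 14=100.93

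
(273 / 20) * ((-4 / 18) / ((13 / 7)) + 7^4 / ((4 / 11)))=21630217 / 240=90125.90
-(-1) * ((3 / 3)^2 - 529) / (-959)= 528 / 959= 0.55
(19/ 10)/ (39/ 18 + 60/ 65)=741/ 1205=0.61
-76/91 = -0.84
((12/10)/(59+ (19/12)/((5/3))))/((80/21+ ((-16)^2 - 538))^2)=2646/10230156959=0.00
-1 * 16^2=-256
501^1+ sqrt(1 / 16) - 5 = 1985 / 4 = 496.25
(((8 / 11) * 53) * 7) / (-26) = -1484 / 143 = -10.38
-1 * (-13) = 13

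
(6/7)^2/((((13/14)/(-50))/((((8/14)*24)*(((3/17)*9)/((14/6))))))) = -27993600/75803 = -369.29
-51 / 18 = -17 / 6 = -2.83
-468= -468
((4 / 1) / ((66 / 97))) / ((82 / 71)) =6887 / 1353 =5.09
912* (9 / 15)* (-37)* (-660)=13362624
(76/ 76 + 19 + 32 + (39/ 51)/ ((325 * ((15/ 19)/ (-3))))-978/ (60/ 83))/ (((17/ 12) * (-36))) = 5528863/ 216750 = 25.51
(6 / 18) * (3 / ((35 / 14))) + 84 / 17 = 454 / 85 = 5.34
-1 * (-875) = 875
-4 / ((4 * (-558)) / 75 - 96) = 25 / 786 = 0.03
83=83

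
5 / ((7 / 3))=15 / 7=2.14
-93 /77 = -1.21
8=8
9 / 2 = 4.50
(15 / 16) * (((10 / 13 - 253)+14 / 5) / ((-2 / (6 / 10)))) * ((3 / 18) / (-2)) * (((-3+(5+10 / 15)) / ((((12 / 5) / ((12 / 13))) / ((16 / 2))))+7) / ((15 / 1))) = -9614309 / 1622400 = -5.93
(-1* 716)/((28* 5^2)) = -179/175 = -1.02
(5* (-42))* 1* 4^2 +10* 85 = -2510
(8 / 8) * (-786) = -786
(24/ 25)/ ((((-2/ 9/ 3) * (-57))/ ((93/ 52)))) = 2511/ 6175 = 0.41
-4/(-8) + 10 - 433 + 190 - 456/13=-6957/26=-267.58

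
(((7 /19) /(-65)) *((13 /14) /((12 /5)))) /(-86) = 1 /39216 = 0.00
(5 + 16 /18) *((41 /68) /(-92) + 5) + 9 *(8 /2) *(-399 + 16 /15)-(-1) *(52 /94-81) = -21135962471 /1470160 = -14376.64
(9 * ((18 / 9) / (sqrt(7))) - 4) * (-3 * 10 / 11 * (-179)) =-21480 / 11 + 96660 * sqrt(7) / 77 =1368.55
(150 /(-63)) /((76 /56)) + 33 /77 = -529 /399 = -1.33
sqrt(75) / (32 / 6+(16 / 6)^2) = 0.70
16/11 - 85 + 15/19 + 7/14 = -82.26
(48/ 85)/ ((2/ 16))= 384/ 85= 4.52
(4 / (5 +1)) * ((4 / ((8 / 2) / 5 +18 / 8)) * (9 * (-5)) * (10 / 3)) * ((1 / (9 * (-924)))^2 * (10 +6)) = -0.00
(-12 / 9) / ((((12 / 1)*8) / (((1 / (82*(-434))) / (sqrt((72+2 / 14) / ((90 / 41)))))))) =sqrt(57974) / 3536877792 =0.00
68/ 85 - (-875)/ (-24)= -4279/ 120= -35.66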